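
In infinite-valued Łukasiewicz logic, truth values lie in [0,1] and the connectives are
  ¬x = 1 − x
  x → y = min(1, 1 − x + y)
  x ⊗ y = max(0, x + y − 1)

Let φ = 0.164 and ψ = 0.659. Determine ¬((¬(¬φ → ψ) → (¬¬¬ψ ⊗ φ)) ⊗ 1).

¬φ = 1 − 0.164 = 0.836
¬φ → ψ = min(1, 1 − 0.836 + 0.659) = min(1, 0.823) = 0.823
¬(¬φ → ψ) = 1 − 0.823 = 0.177
¬ψ = 1 − 0.659 = 0.341
¬¬ψ = 1 − 0.341 = 0.659
¬¬¬ψ = 1 − 0.659 = 0.341
¬¬¬ψ ⊗ φ = max(0, 0.341 + 0.164 − 1) = max(0, -0.495) = 0.000
¬(¬φ → ψ) → (¬¬¬ψ ⊗ φ) = min(1, 1 − 0.177 + 0.000) = min(1, 0.823) = 0.823
(¬(¬φ → ψ) → (¬¬¬ψ ⊗ φ)) ⊗ 1 = max(0, 0.823 + 1.000 − 1) = max(0, 0.823) = 0.823
¬((¬(¬φ → ψ) → (¬¬¬ψ ⊗ φ)) ⊗ 1) = 1 − 0.823 = 0.177

0.177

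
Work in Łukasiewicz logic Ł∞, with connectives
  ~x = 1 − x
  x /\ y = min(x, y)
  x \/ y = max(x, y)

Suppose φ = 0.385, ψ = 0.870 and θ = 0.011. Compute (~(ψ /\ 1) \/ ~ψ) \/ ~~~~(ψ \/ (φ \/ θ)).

ψ /\ 1 = min(0.870, 1.000) = 0.870
~(ψ /\ 1) = 1 − 0.870 = 0.130
~ψ = 1 − 0.870 = 0.130
~(ψ /\ 1) \/ ~ψ = max(0.130, 0.130) = 0.130
φ \/ θ = max(0.385, 0.011) = 0.385
ψ \/ (φ \/ θ) = max(0.870, 0.385) = 0.870
~(ψ \/ (φ \/ θ)) = 1 − 0.870 = 0.130
~~(ψ \/ (φ \/ θ)) = 1 − 0.130 = 0.870
~~~(ψ \/ (φ \/ θ)) = 1 − 0.870 = 0.130
~~~~(ψ \/ (φ \/ θ)) = 1 − 0.130 = 0.870
(~(ψ /\ 1) \/ ~ψ) \/ ~~~~(ψ \/ (φ \/ θ)) = max(0.130, 0.870) = 0.870

0.870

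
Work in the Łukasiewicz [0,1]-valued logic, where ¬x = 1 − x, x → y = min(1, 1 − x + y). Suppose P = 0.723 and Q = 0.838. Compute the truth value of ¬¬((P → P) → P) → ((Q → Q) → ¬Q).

P → P = min(1, 1 − 0.723 + 0.723) = min(1, 1.000) = 1.000
(P → P) → P = min(1, 1 − 1.000 + 0.723) = min(1, 0.723) = 0.723
¬((P → P) → P) = 1 − 0.723 = 0.277
¬¬((P → P) → P) = 1 − 0.277 = 0.723
Q → Q = min(1, 1 − 0.838 + 0.838) = min(1, 1.000) = 1.000
¬Q = 1 − 0.838 = 0.162
(Q → Q) → ¬Q = min(1, 1 − 1.000 + 0.162) = min(1, 0.162) = 0.162
¬¬((P → P) → P) → ((Q → Q) → ¬Q) = min(1, 1 − 0.723 + 0.162) = min(1, 0.439) = 0.439

0.439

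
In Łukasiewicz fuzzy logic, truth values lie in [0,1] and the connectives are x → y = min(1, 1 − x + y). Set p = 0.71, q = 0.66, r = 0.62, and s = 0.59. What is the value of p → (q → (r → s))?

r → s = min(1, 1 − 0.62 + 0.59) = min(1, 0.97) = 0.97
q → (r → s) = min(1, 1 − 0.66 + 0.97) = min(1, 1.31) = 1.00
p → (q → (r → s)) = min(1, 1 − 0.71 + 1.00) = min(1, 1.29) = 1.00

1.00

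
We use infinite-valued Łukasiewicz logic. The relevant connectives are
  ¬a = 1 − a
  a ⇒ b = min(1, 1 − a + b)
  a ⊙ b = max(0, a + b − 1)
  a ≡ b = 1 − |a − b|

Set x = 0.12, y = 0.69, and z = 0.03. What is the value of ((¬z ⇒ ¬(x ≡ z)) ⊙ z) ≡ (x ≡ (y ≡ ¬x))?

0.69

¬z = 1 − 0.03 = 0.97
x ≡ z = 1 − |0.12 − 0.03| = 1 − 0.09 = 0.91
¬(x ≡ z) = 1 − 0.91 = 0.09
¬z ⇒ ¬(x ≡ z) = min(1, 1 − 0.97 + 0.09) = min(1, 0.12) = 0.12
(¬z ⇒ ¬(x ≡ z)) ⊙ z = max(0, 0.12 + 0.03 − 1) = max(0, -0.85) = 0.00
¬x = 1 − 0.12 = 0.88
y ≡ ¬x = 1 − |0.69 − 0.88| = 1 − 0.19 = 0.81
x ≡ (y ≡ ¬x) = 1 − |0.12 − 0.81| = 1 − 0.69 = 0.31
((¬z ⇒ ¬(x ≡ z)) ⊙ z) ≡ (x ≡ (y ≡ ¬x)) = 1 − |0.00 − 0.31| = 1 − 0.31 = 0.69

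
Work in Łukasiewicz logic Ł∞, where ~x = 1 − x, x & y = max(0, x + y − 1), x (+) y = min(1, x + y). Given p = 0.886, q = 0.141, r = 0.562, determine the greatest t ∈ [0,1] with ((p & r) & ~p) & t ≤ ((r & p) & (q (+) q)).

p & r = max(0, 0.886 + 0.562 − 1) = max(0, 0.448) = 0.448
~p = 1 − 0.886 = 0.114
(p & r) & ~p = max(0, 0.448 + 0.114 − 1) = max(0, -0.438) = 0.000
So the left factor is (p & r) & ~p = 0.000.
r & p = max(0, 0.562 + 0.886 − 1) = max(0, 0.448) = 0.448
q (+) q = min(1, 0.141 + 0.141) = min(1, 0.282) = 0.282
(r & p) & (q (+) q) = max(0, 0.448 + 0.282 − 1) = max(0, -0.270) = 0.000
So the right-hand bound is (r & p) & (q (+) q) = 0.000.
The residuum of the Łukasiewicz t-norm gives the supremum: min(1, 1 − 0.000 + 0.000).
1 − 0.000 + 0.000 = 1.000, so t = min(1, 1.000) = 1.000.
Check: 0.000 & 1.000 = max(0, 0.000) = 0.000 ≤ 0.000.

1.000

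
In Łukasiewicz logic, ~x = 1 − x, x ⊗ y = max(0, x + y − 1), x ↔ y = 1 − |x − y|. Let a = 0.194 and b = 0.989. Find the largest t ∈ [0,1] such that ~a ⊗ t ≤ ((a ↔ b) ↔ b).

0.410

~a = 1 − 0.194 = 0.806
So the left factor is ~a = 0.806.
a ↔ b = 1 − |0.194 − 0.989| = 1 − 0.795 = 0.205
(a ↔ b) ↔ b = 1 − |0.205 − 0.989| = 1 − 0.784 = 0.216
So the right-hand bound is (a ↔ b) ↔ b = 0.216.
The residuum of the Łukasiewicz t-norm gives the supremum: min(1, 1 − 0.806 + 0.216).
1 − 0.806 + 0.216 = 0.410, so t = min(1, 0.410) = 0.410.
Check: 0.806 ⊗ 0.410 = max(0, 0.216) = 0.216 ≤ 0.216.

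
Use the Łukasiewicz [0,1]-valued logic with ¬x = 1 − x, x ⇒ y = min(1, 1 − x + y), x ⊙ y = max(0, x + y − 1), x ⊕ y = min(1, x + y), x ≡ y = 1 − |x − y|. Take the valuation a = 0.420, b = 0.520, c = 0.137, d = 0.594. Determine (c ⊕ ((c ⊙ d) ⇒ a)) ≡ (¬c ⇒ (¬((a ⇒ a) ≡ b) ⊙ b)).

c ⊙ d = max(0, 0.137 + 0.594 − 1) = max(0, -0.269) = 0.000
(c ⊙ d) ⇒ a = min(1, 1 − 0.000 + 0.420) = min(1, 1.420) = 1.000
c ⊕ ((c ⊙ d) ⇒ a) = min(1, 0.137 + 1.000) = min(1, 1.137) = 1.000
¬c = 1 − 0.137 = 0.863
a ⇒ a = min(1, 1 − 0.420 + 0.420) = min(1, 1.000) = 1.000
(a ⇒ a) ≡ b = 1 − |1.000 − 0.520| = 1 − 0.480 = 0.520
¬((a ⇒ a) ≡ b) = 1 − 0.520 = 0.480
¬((a ⇒ a) ≡ b) ⊙ b = max(0, 0.480 + 0.520 − 1) = max(0, 0.000) = 0.000
¬c ⇒ (¬((a ⇒ a) ≡ b) ⊙ b) = min(1, 1 − 0.863 + 0.000) = min(1, 0.137) = 0.137
(c ⊕ ((c ⊙ d) ⇒ a)) ≡ (¬c ⇒ (¬((a ⇒ a) ≡ b) ⊙ b)) = 1 − |1.000 − 0.137| = 1 − 0.863 = 0.137

0.137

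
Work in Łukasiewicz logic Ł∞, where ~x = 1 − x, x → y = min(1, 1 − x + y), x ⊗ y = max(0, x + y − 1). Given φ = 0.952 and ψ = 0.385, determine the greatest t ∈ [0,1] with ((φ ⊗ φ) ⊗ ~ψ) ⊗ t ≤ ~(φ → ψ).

φ ⊗ φ = max(0, 0.952 + 0.952 − 1) = max(0, 0.904) = 0.904
~ψ = 1 − 0.385 = 0.615
(φ ⊗ φ) ⊗ ~ψ = max(0, 0.904 + 0.615 − 1) = max(0, 0.519) = 0.519
So the left factor is (φ ⊗ φ) ⊗ ~ψ = 0.519.
φ → ψ = min(1, 1 − 0.952 + 0.385) = min(1, 0.433) = 0.433
~(φ → ψ) = 1 − 0.433 = 0.567
So the right-hand bound is ~(φ → ψ) = 0.567.
The residuum of the Łukasiewicz t-norm gives the supremum: min(1, 1 − 0.519 + 0.567).
1 − 0.519 + 0.567 = 1.048, so t = min(1, 1.048) = 1.000.
Check: 0.519 ⊗ 1.000 = max(0, 0.519) = 0.519 ≤ 0.567.

1.000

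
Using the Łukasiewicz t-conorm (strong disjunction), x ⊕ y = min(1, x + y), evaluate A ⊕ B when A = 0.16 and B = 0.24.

A ⊕ B = min(1, 0.16 + 0.24) = min(1, 0.40) = 0.40
For comparison, the Gödel t-conorm max(x, y) would give 0.24.

0.40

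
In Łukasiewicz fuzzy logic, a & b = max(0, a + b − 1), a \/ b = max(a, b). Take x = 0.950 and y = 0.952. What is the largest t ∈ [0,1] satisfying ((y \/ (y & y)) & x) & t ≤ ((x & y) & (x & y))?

0.902

y & y = max(0, 0.952 + 0.952 − 1) = max(0, 0.904) = 0.904
y \/ (y & y) = max(0.952, 0.904) = 0.952
(y \/ (y & y)) & x = max(0, 0.952 + 0.950 − 1) = max(0, 0.902) = 0.902
So the left factor is (y \/ (y & y)) & x = 0.902.
x & y = max(0, 0.950 + 0.952 − 1) = max(0, 0.902) = 0.902
(x & y) & (x & y) = max(0, 0.902 + 0.902 − 1) = max(0, 0.804) = 0.804
So the right-hand bound is (x & y) & (x & y) = 0.804.
The residuum of the Łukasiewicz t-norm gives the supremum: min(1, 1 − 0.902 + 0.804).
1 − 0.902 + 0.804 = 0.902, so t = min(1, 0.902) = 0.902.
Check: 0.902 & 0.902 = max(0, 0.804) = 0.804 ≤ 0.804.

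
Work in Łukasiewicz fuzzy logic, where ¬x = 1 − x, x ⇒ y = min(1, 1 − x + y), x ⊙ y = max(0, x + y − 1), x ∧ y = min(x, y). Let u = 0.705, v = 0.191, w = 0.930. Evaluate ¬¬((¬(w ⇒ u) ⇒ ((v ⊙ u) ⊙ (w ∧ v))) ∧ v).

0.191

w ⇒ u = min(1, 1 − 0.930 + 0.705) = min(1, 0.775) = 0.775
¬(w ⇒ u) = 1 − 0.775 = 0.225
v ⊙ u = max(0, 0.191 + 0.705 − 1) = max(0, -0.104) = 0.000
w ∧ v = min(0.930, 0.191) = 0.191
(v ⊙ u) ⊙ (w ∧ v) = max(0, 0.000 + 0.191 − 1) = max(0, -0.809) = 0.000
¬(w ⇒ u) ⇒ ((v ⊙ u) ⊙ (w ∧ v)) = min(1, 1 − 0.225 + 0.000) = min(1, 0.775) = 0.775
(¬(w ⇒ u) ⇒ ((v ⊙ u) ⊙ (w ∧ v))) ∧ v = min(0.775, 0.191) = 0.191
¬((¬(w ⇒ u) ⇒ ((v ⊙ u) ⊙ (w ∧ v))) ∧ v) = 1 − 0.191 = 0.809
¬¬((¬(w ⇒ u) ⇒ ((v ⊙ u) ⊙ (w ∧ v))) ∧ v) = 1 − 0.809 = 0.191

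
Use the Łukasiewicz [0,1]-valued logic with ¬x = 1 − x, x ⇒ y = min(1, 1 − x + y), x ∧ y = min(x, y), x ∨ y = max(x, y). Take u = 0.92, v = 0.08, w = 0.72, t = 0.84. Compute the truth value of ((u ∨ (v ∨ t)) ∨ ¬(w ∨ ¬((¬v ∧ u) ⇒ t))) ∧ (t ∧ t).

0.84

v ∨ t = max(0.08, 0.84) = 0.84
u ∨ (v ∨ t) = max(0.92, 0.84) = 0.92
¬v = 1 − 0.08 = 0.92
¬v ∧ u = min(0.92, 0.92) = 0.92
(¬v ∧ u) ⇒ t = min(1, 1 − 0.92 + 0.84) = min(1, 0.92) = 0.92
¬((¬v ∧ u) ⇒ t) = 1 − 0.92 = 0.08
w ∨ ¬((¬v ∧ u) ⇒ t) = max(0.72, 0.08) = 0.72
¬(w ∨ ¬((¬v ∧ u) ⇒ t)) = 1 − 0.72 = 0.28
(u ∨ (v ∨ t)) ∨ ¬(w ∨ ¬((¬v ∧ u) ⇒ t)) = max(0.92, 0.28) = 0.92
t ∧ t = min(0.84, 0.84) = 0.84
((u ∨ (v ∨ t)) ∨ ¬(w ∨ ¬((¬v ∧ u) ⇒ t))) ∧ (t ∧ t) = min(0.92, 0.84) = 0.84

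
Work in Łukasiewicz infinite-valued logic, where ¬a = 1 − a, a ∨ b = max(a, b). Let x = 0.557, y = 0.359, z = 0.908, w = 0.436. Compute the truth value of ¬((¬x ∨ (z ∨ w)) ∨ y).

¬x = 1 − 0.557 = 0.443
z ∨ w = max(0.908, 0.436) = 0.908
¬x ∨ (z ∨ w) = max(0.443, 0.908) = 0.908
(¬x ∨ (z ∨ w)) ∨ y = max(0.908, 0.359) = 0.908
¬((¬x ∨ (z ∨ w)) ∨ y) = 1 − 0.908 = 0.092

0.092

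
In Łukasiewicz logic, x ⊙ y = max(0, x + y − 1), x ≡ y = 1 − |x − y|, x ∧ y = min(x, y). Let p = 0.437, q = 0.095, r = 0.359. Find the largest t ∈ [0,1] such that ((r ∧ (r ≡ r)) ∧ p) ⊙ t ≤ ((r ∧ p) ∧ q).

r ≡ r = 1 − |0.359 − 0.359| = 1 − 0.000 = 1.000
r ∧ (r ≡ r) = min(0.359, 1.000) = 0.359
(r ∧ (r ≡ r)) ∧ p = min(0.359, 0.437) = 0.359
So the left factor is (r ∧ (r ≡ r)) ∧ p = 0.359.
r ∧ p = min(0.359, 0.437) = 0.359
(r ∧ p) ∧ q = min(0.359, 0.095) = 0.095
So the right-hand bound is (r ∧ p) ∧ q = 0.095.
The residuum of the Łukasiewicz t-norm gives the supremum: min(1, 1 − 0.359 + 0.095).
1 − 0.359 + 0.095 = 0.736, so t = min(1, 0.736) = 0.736.
Check: 0.359 ⊙ 0.736 = max(0, 0.095) = 0.095 ≤ 0.095.

0.736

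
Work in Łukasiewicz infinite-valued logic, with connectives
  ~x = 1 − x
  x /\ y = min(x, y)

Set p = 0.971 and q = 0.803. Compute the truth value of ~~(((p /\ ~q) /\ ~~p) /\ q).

0.197

~q = 1 − 0.803 = 0.197
p /\ ~q = min(0.971, 0.197) = 0.197
~p = 1 − 0.971 = 0.029
~~p = 1 − 0.029 = 0.971
(p /\ ~q) /\ ~~p = min(0.197, 0.971) = 0.197
((p /\ ~q) /\ ~~p) /\ q = min(0.197, 0.803) = 0.197
~(((p /\ ~q) /\ ~~p) /\ q) = 1 − 0.197 = 0.803
~~(((p /\ ~q) /\ ~~p) /\ q) = 1 − 0.803 = 0.197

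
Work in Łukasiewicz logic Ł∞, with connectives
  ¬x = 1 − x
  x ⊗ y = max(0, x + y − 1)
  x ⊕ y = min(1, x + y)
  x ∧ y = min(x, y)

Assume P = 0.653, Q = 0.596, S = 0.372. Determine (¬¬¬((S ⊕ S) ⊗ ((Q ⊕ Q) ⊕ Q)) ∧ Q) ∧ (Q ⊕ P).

S ⊕ S = min(1, 0.372 + 0.372) = min(1, 0.744) = 0.744
Q ⊕ Q = min(1, 0.596 + 0.596) = min(1, 1.192) = 1.000
(Q ⊕ Q) ⊕ Q = min(1, 1.000 + 0.596) = min(1, 1.596) = 1.000
(S ⊕ S) ⊗ ((Q ⊕ Q) ⊕ Q) = max(0, 0.744 + 1.000 − 1) = max(0, 0.744) = 0.744
¬((S ⊕ S) ⊗ ((Q ⊕ Q) ⊕ Q)) = 1 − 0.744 = 0.256
¬¬((S ⊕ S) ⊗ ((Q ⊕ Q) ⊕ Q)) = 1 − 0.256 = 0.744
¬¬¬((S ⊕ S) ⊗ ((Q ⊕ Q) ⊕ Q)) = 1 − 0.744 = 0.256
¬¬¬((S ⊕ S) ⊗ ((Q ⊕ Q) ⊕ Q)) ∧ Q = min(0.256, 0.596) = 0.256
Q ⊕ P = min(1, 0.596 + 0.653) = min(1, 1.249) = 1.000
(¬¬¬((S ⊕ S) ⊗ ((Q ⊕ Q) ⊕ Q)) ∧ Q) ∧ (Q ⊕ P) = min(0.256, 1.000) = 0.256

0.256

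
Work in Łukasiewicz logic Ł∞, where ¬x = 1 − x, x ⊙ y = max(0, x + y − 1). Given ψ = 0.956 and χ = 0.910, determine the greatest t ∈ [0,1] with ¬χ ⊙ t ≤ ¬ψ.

¬χ = 1 − 0.910 = 0.090
So the left factor is ¬χ = 0.090.
¬ψ = 1 − 0.956 = 0.044
So the right-hand bound is ¬ψ = 0.044.
The residuum of the Łukasiewicz t-norm gives the supremum: min(1, 1 − 0.090 + 0.044).
1 − 0.090 + 0.044 = 0.954, so t = min(1, 0.954) = 0.954.
Check: 0.090 ⊙ 0.954 = max(0, 0.044) = 0.044 ≤ 0.044.

0.954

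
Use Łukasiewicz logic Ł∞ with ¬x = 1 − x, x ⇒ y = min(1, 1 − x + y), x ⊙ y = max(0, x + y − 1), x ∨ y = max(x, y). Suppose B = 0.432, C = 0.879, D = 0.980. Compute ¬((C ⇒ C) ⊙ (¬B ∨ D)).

0.020

C ⇒ C = min(1, 1 − 0.879 + 0.879) = min(1, 1.000) = 1.000
¬B = 1 − 0.432 = 0.568
¬B ∨ D = max(0.568, 0.980) = 0.980
(C ⇒ C) ⊙ (¬B ∨ D) = max(0, 1.000 + 0.980 − 1) = max(0, 0.980) = 0.980
¬((C ⇒ C) ⊙ (¬B ∨ D)) = 1 − 0.980 = 0.020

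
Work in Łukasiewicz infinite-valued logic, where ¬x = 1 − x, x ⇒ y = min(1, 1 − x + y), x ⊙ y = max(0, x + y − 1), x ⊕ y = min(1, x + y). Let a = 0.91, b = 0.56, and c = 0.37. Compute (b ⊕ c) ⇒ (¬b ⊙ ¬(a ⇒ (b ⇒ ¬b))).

0.07

b ⊕ c = min(1, 0.56 + 0.37) = min(1, 0.93) = 0.93
¬b = 1 − 0.56 = 0.44
b ⇒ ¬b = min(1, 1 − 0.56 + 0.44) = min(1, 0.88) = 0.88
a ⇒ (b ⇒ ¬b) = min(1, 1 − 0.91 + 0.88) = min(1, 0.97) = 0.97
¬(a ⇒ (b ⇒ ¬b)) = 1 − 0.97 = 0.03
¬b ⊙ ¬(a ⇒ (b ⇒ ¬b)) = max(0, 0.44 + 0.03 − 1) = max(0, -0.53) = 0.00
(b ⊕ c) ⇒ (¬b ⊙ ¬(a ⇒ (b ⇒ ¬b))) = min(1, 1 − 0.93 + 0.00) = min(1, 0.07) = 0.07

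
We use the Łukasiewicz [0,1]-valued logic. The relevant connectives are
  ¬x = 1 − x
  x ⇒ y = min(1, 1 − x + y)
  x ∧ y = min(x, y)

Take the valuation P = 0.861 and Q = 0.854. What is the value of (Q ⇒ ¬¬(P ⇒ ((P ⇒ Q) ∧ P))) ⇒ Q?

0.854

P ⇒ Q = min(1, 1 − 0.861 + 0.854) = min(1, 0.993) = 0.993
(P ⇒ Q) ∧ P = min(0.993, 0.861) = 0.861
P ⇒ ((P ⇒ Q) ∧ P) = min(1, 1 − 0.861 + 0.861) = min(1, 1.000) = 1.000
¬(P ⇒ ((P ⇒ Q) ∧ P)) = 1 − 1.000 = 0.000
¬¬(P ⇒ ((P ⇒ Q) ∧ P)) = 1 − 0.000 = 1.000
Q ⇒ ¬¬(P ⇒ ((P ⇒ Q) ∧ P)) = min(1, 1 − 0.854 + 1.000) = min(1, 1.146) = 1.000
(Q ⇒ ¬¬(P ⇒ ((P ⇒ Q) ∧ P))) ⇒ Q = min(1, 1 − 1.000 + 0.854) = min(1, 0.854) = 0.854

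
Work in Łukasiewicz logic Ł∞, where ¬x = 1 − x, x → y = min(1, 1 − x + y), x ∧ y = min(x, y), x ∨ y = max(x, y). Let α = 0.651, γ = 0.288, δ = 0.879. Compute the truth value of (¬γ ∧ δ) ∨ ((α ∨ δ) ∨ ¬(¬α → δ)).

¬γ = 1 − 0.288 = 0.712
¬γ ∧ δ = min(0.712, 0.879) = 0.712
α ∨ δ = max(0.651, 0.879) = 0.879
¬α = 1 − 0.651 = 0.349
¬α → δ = min(1, 1 − 0.349 + 0.879) = min(1, 1.530) = 1.000
¬(¬α → δ) = 1 − 1.000 = 0.000
(α ∨ δ) ∨ ¬(¬α → δ) = max(0.879, 0.000) = 0.879
(¬γ ∧ δ) ∨ ((α ∨ δ) ∨ ¬(¬α → δ)) = max(0.712, 0.879) = 0.879

0.879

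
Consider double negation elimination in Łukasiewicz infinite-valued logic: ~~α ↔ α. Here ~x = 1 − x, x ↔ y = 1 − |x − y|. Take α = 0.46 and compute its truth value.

~α = 1 − 0.46 = 0.54
~~α = 1 − 0.54 = 0.46
~~α ↔ α = 1 − |0.46 − 0.46| = 1 − 0.00 = 1.00
(As expected: always 1 in Ł∞ since negation is involutive.)

1.00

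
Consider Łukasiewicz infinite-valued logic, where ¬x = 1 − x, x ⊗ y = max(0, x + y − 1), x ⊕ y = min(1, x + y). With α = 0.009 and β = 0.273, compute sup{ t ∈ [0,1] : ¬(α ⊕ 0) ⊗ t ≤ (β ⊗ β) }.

α ⊕ 0 = min(1, 0.009 + 0.000) = min(1, 0.009) = 0.009
¬(α ⊕ 0) = 1 − 0.009 = 0.991
So the left factor is ¬(α ⊕ 0) = 0.991.
β ⊗ β = max(0, 0.273 + 0.273 − 1) = max(0, -0.454) = 0.000
So the right-hand bound is β ⊗ β = 0.000.
The residuum of the Łukasiewicz t-norm gives the supremum: min(1, 1 − 0.991 + 0.000).
1 − 0.991 + 0.000 = 0.009, so t = min(1, 0.009) = 0.009.
Check: 0.991 ⊗ 0.009 = max(0, 0.000) = 0.000 ≤ 0.000.

0.009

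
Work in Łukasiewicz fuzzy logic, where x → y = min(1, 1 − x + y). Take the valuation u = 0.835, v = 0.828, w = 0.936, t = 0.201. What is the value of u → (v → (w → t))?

w → t = min(1, 1 − 0.936 + 0.201) = min(1, 0.265) = 0.265
v → (w → t) = min(1, 1 − 0.828 + 0.265) = min(1, 0.437) = 0.437
u → (v → (w → t)) = min(1, 1 − 0.835 + 0.437) = min(1, 0.602) = 0.602

0.602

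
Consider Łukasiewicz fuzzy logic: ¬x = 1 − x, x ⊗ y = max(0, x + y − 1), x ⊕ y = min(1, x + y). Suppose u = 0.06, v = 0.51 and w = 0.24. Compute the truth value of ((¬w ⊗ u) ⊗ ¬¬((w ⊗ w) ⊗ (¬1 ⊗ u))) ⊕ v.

0.51

¬w = 1 − 0.24 = 0.76
¬w ⊗ u = max(0, 0.76 + 0.06 − 1) = max(0, -0.18) = 0.00
w ⊗ w = max(0, 0.24 + 0.24 − 1) = max(0, -0.52) = 0.00
¬1 = 1 − 1.00 = 0.00
¬1 ⊗ u = max(0, 0.00 + 0.06 − 1) = max(0, -0.94) = 0.00
(w ⊗ w) ⊗ (¬1 ⊗ u) = max(0, 0.00 + 0.00 − 1) = max(0, -1.00) = 0.00
¬((w ⊗ w) ⊗ (¬1 ⊗ u)) = 1 − 0.00 = 1.00
¬¬((w ⊗ w) ⊗ (¬1 ⊗ u)) = 1 − 1.00 = 0.00
(¬w ⊗ u) ⊗ ¬¬((w ⊗ w) ⊗ (¬1 ⊗ u)) = max(0, 0.00 + 0.00 − 1) = max(0, -1.00) = 0.00
((¬w ⊗ u) ⊗ ¬¬((w ⊗ w) ⊗ (¬1 ⊗ u))) ⊕ v = min(1, 0.00 + 0.51) = min(1, 0.51) = 0.51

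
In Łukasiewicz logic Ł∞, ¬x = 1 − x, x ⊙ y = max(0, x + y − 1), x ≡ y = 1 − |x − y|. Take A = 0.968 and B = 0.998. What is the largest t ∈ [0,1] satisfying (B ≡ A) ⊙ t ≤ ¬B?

B ≡ A = 1 − |0.998 − 0.968| = 1 − 0.030 = 0.970
So the left factor is B ≡ A = 0.970.
¬B = 1 − 0.998 = 0.002
So the right-hand bound is ¬B = 0.002.
The residuum of the Łukasiewicz t-norm gives the supremum: min(1, 1 − 0.970 + 0.002).
1 − 0.970 + 0.002 = 0.032, so t = min(1, 0.032) = 0.032.
Check: 0.970 ⊙ 0.032 = max(0, 0.002) = 0.002 ≤ 0.002.

0.032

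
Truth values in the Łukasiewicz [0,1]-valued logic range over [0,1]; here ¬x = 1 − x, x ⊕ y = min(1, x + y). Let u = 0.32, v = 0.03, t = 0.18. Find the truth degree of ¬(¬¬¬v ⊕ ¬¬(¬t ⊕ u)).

¬v = 1 − 0.03 = 0.97
¬¬v = 1 − 0.97 = 0.03
¬¬¬v = 1 − 0.03 = 0.97
¬t = 1 − 0.18 = 0.82
¬t ⊕ u = min(1, 0.82 + 0.32) = min(1, 1.14) = 1.00
¬(¬t ⊕ u) = 1 − 1.00 = 0.00
¬¬(¬t ⊕ u) = 1 − 0.00 = 1.00
¬¬¬v ⊕ ¬¬(¬t ⊕ u) = min(1, 0.97 + 1.00) = min(1, 1.97) = 1.00
¬(¬¬¬v ⊕ ¬¬(¬t ⊕ u)) = 1 − 1.00 = 0.00

0.00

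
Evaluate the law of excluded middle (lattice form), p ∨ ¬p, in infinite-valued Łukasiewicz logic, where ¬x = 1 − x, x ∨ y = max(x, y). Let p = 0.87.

¬p = 1 − 0.87 = 0.13
p ∨ ¬p = max(0.87, 0.13) = 0.87
(The value 0.87 < 1 shows this instance is not satisfied; not a Ł∞-tautology — its value is max(a, 1−a).)

0.87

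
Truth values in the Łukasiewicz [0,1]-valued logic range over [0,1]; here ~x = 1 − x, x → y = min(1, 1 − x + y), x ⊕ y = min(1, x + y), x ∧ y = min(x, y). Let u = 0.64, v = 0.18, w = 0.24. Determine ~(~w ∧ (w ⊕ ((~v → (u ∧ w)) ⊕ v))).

0.24

~w = 1 − 0.24 = 0.76
~v = 1 − 0.18 = 0.82
u ∧ w = min(0.64, 0.24) = 0.24
~v → (u ∧ w) = min(1, 1 − 0.82 + 0.24) = min(1, 0.42) = 0.42
(~v → (u ∧ w)) ⊕ v = min(1, 0.42 + 0.18) = min(1, 0.60) = 0.60
w ⊕ ((~v → (u ∧ w)) ⊕ v) = min(1, 0.24 + 0.60) = min(1, 0.84) = 0.84
~w ∧ (w ⊕ ((~v → (u ∧ w)) ⊕ v)) = min(0.76, 0.84) = 0.76
~(~w ∧ (w ⊕ ((~v → (u ∧ w)) ⊕ v))) = 1 − 0.76 = 0.24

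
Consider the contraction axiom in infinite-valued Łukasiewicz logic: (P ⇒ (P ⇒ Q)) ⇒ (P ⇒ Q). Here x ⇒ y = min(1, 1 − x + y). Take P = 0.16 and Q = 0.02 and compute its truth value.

0.86

P ⇒ Q = min(1, 1 − 0.16 + 0.02) = min(1, 0.86) = 0.86
P ⇒ (P ⇒ Q) = min(1, 1 − 0.16 + 0.86) = min(1, 1.70) = 1.00
(P ⇒ (P ⇒ Q)) ⇒ (P ⇒ Q) = min(1, 1 − 1.00 + 0.86) = min(1, 0.86) = 0.86
(The value 0.86 < 1 shows this instance is not satisfied; fails in Ł∞ (the t-norm is not idempotent).)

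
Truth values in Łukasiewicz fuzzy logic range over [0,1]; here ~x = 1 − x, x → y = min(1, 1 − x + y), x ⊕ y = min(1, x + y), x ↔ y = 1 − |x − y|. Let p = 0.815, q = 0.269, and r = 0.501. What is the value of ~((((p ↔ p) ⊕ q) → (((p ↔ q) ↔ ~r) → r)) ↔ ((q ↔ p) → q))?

p ↔ p = 1 − |0.815 − 0.815| = 1 − 0.000 = 1.000
(p ↔ p) ⊕ q = min(1, 1.000 + 0.269) = min(1, 1.269) = 1.000
p ↔ q = 1 − |0.815 − 0.269| = 1 − 0.546 = 0.454
~r = 1 − 0.501 = 0.499
(p ↔ q) ↔ ~r = 1 − |0.454 − 0.499| = 1 − 0.045 = 0.955
((p ↔ q) ↔ ~r) → r = min(1, 1 − 0.955 + 0.501) = min(1, 0.546) = 0.546
((p ↔ p) ⊕ q) → (((p ↔ q) ↔ ~r) → r) = min(1, 1 − 1.000 + 0.546) = min(1, 0.546) = 0.546
q ↔ p = 1 − |0.269 − 0.815| = 1 − 0.546 = 0.454
(q ↔ p) → q = min(1, 1 − 0.454 + 0.269) = min(1, 0.815) = 0.815
(((p ↔ p) ⊕ q) → (((p ↔ q) ↔ ~r) → r)) ↔ ((q ↔ p) → q) = 1 − |0.546 − 0.815| = 1 − 0.269 = 0.731
~((((p ↔ p) ⊕ q) → (((p ↔ q) ↔ ~r) → r)) ↔ ((q ↔ p) → q)) = 1 − 0.731 = 0.269

0.269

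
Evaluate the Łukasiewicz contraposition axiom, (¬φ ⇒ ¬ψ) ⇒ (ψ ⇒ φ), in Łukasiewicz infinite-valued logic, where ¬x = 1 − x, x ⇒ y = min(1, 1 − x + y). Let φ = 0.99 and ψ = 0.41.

1.00

¬φ = 1 − 0.99 = 0.01
¬ψ = 1 − 0.41 = 0.59
¬φ ⇒ ¬ψ = min(1, 1 − 0.01 + 0.59) = min(1, 1.58) = 1.00
ψ ⇒ φ = min(1, 1 − 0.41 + 0.99) = min(1, 1.58) = 1.00
(¬φ ⇒ ¬ψ) ⇒ (ψ ⇒ φ) = min(1, 1 − 1.00 + 1.00) = min(1, 1.00) = 1.00
(As expected: an axiom of Ł∞, always 1.)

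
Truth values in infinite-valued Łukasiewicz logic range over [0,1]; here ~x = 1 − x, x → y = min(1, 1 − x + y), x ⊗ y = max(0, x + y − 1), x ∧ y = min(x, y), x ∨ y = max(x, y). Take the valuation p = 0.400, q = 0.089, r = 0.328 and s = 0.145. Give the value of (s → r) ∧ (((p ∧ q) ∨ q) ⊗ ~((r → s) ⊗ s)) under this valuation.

s → r = min(1, 1 − 0.145 + 0.328) = min(1, 1.183) = 1.000
p ∧ q = min(0.400, 0.089) = 0.089
(p ∧ q) ∨ q = max(0.089, 0.089) = 0.089
r → s = min(1, 1 − 0.328 + 0.145) = min(1, 0.817) = 0.817
(r → s) ⊗ s = max(0, 0.817 + 0.145 − 1) = max(0, -0.038) = 0.000
~((r → s) ⊗ s) = 1 − 0.000 = 1.000
((p ∧ q) ∨ q) ⊗ ~((r → s) ⊗ s) = max(0, 0.089 + 1.000 − 1) = max(0, 0.089) = 0.089
(s → r) ∧ (((p ∧ q) ∨ q) ⊗ ~((r → s) ⊗ s)) = min(1.000, 0.089) = 0.089

0.089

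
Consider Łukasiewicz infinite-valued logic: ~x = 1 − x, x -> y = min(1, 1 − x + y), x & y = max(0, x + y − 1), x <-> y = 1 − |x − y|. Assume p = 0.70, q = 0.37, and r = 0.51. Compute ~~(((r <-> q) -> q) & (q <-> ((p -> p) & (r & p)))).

0.35

r <-> q = 1 − |0.51 − 0.37| = 1 − 0.14 = 0.86
(r <-> q) -> q = min(1, 1 − 0.86 + 0.37) = min(1, 0.51) = 0.51
p -> p = min(1, 1 − 0.70 + 0.70) = min(1, 1.00) = 1.00
r & p = max(0, 0.51 + 0.70 − 1) = max(0, 0.21) = 0.21
(p -> p) & (r & p) = max(0, 1.00 + 0.21 − 1) = max(0, 0.21) = 0.21
q <-> ((p -> p) & (r & p)) = 1 − |0.37 − 0.21| = 1 − 0.16 = 0.84
((r <-> q) -> q) & (q <-> ((p -> p) & (r & p))) = max(0, 0.51 + 0.84 − 1) = max(0, 0.35) = 0.35
~(((r <-> q) -> q) & (q <-> ((p -> p) & (r & p)))) = 1 − 0.35 = 0.65
~~(((r <-> q) -> q) & (q <-> ((p -> p) & (r & p)))) = 1 − 0.65 = 0.35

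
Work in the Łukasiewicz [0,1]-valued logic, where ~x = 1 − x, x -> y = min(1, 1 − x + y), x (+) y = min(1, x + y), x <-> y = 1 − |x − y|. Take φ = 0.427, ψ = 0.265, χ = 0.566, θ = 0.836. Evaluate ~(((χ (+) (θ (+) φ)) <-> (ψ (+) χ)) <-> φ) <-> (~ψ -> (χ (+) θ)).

0.404

θ (+) φ = min(1, 0.836 + 0.427) = min(1, 1.263) = 1.000
χ (+) (θ (+) φ) = min(1, 0.566 + 1.000) = min(1, 1.566) = 1.000
ψ (+) χ = min(1, 0.265 + 0.566) = min(1, 0.831) = 0.831
(χ (+) (θ (+) φ)) <-> (ψ (+) χ) = 1 − |1.000 − 0.831| = 1 − 0.169 = 0.831
((χ (+) (θ (+) φ)) <-> (ψ (+) χ)) <-> φ = 1 − |0.831 − 0.427| = 1 − 0.404 = 0.596
~(((χ (+) (θ (+) φ)) <-> (ψ (+) χ)) <-> φ) = 1 − 0.596 = 0.404
~ψ = 1 − 0.265 = 0.735
χ (+) θ = min(1, 0.566 + 0.836) = min(1, 1.402) = 1.000
~ψ -> (χ (+) θ) = min(1, 1 − 0.735 + 1.000) = min(1, 1.265) = 1.000
~(((χ (+) (θ (+) φ)) <-> (ψ (+) χ)) <-> φ) <-> (~ψ -> (χ (+) θ)) = 1 − |0.404 − 1.000| = 1 − 0.596 = 0.404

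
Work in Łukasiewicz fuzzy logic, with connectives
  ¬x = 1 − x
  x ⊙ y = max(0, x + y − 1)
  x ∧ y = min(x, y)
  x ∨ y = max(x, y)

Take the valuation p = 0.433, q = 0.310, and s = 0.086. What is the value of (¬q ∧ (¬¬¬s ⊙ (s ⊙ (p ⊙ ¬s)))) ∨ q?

0.310

¬q = 1 − 0.310 = 0.690
¬s = 1 − 0.086 = 0.914
¬¬s = 1 − 0.914 = 0.086
¬¬¬s = 1 − 0.086 = 0.914
p ⊙ ¬s = max(0, 0.433 + 0.914 − 1) = max(0, 0.347) = 0.347
s ⊙ (p ⊙ ¬s) = max(0, 0.086 + 0.347 − 1) = max(0, -0.567) = 0.000
¬¬¬s ⊙ (s ⊙ (p ⊙ ¬s)) = max(0, 0.914 + 0.000 − 1) = max(0, -0.086) = 0.000
¬q ∧ (¬¬¬s ⊙ (s ⊙ (p ⊙ ¬s))) = min(0.690, 0.000) = 0.000
(¬q ∧ (¬¬¬s ⊙ (s ⊙ (p ⊙ ¬s)))) ∨ q = max(0.000, 0.310) = 0.310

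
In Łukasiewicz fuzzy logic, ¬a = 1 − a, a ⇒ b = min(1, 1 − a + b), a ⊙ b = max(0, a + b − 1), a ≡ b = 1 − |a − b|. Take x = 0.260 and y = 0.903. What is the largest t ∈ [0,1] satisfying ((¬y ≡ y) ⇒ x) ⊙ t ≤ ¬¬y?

¬y = 1 − 0.903 = 0.097
¬y ≡ y = 1 − |0.097 − 0.903| = 1 − 0.806 = 0.194
(¬y ≡ y) ⇒ x = min(1, 1 − 0.194 + 0.260) = min(1, 1.066) = 1.000
So the left factor is (¬y ≡ y) ⇒ x = 1.000.
¬¬y = 1 − 0.097 = 0.903
So the right-hand bound is ¬¬y = 0.903.
The residuum of the Łukasiewicz t-norm gives the supremum: min(1, 1 − 1.000 + 0.903).
1 − 1.000 + 0.903 = 0.903, so t = min(1, 0.903) = 0.903.
Check: 1.000 ⊙ 0.903 = max(0, 0.903) = 0.903 ≤ 0.903.

0.903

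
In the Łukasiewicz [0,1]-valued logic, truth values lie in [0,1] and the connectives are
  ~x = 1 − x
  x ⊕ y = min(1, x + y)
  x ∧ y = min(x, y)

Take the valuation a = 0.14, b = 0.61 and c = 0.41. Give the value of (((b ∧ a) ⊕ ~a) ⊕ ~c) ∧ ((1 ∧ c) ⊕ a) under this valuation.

0.55

b ∧ a = min(0.61, 0.14) = 0.14
~a = 1 − 0.14 = 0.86
(b ∧ a) ⊕ ~a = min(1, 0.14 + 0.86) = min(1, 1.00) = 1.00
~c = 1 − 0.41 = 0.59
((b ∧ a) ⊕ ~a) ⊕ ~c = min(1, 1.00 + 0.59) = min(1, 1.59) = 1.00
1 ∧ c = min(1.00, 0.41) = 0.41
(1 ∧ c) ⊕ a = min(1, 0.41 + 0.14) = min(1, 0.55) = 0.55
(((b ∧ a) ⊕ ~a) ⊕ ~c) ∧ ((1 ∧ c) ⊕ a) = min(1.00, 0.55) = 0.55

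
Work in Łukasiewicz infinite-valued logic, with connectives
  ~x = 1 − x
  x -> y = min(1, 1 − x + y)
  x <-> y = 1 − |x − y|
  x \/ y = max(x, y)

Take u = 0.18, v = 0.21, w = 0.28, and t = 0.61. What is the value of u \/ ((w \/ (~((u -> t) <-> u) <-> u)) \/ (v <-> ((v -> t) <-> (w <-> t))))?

u -> t = min(1, 1 − 0.18 + 0.61) = min(1, 1.43) = 1.00
(u -> t) <-> u = 1 − |1.00 − 0.18| = 1 − 0.82 = 0.18
~((u -> t) <-> u) = 1 − 0.18 = 0.82
~((u -> t) <-> u) <-> u = 1 − |0.82 − 0.18| = 1 − 0.64 = 0.36
w \/ (~((u -> t) <-> u) <-> u) = max(0.28, 0.36) = 0.36
v -> t = min(1, 1 − 0.21 + 0.61) = min(1, 1.40) = 1.00
w <-> t = 1 − |0.28 − 0.61| = 1 − 0.33 = 0.67
(v -> t) <-> (w <-> t) = 1 − |1.00 − 0.67| = 1 − 0.33 = 0.67
v <-> ((v -> t) <-> (w <-> t)) = 1 − |0.21 − 0.67| = 1 − 0.46 = 0.54
(w \/ (~((u -> t) <-> u) <-> u)) \/ (v <-> ((v -> t) <-> (w <-> t))) = max(0.36, 0.54) = 0.54
u \/ ((w \/ (~((u -> t) <-> u) <-> u)) \/ (v <-> ((v -> t) <-> (w <-> t)))) = max(0.18, 0.54) = 0.54

0.54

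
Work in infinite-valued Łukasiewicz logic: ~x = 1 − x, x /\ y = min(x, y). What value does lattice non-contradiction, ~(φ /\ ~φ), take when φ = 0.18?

~φ = 1 − 0.18 = 0.82
φ /\ ~φ = min(0.18, 0.82) = 0.18
~(φ /\ ~φ) = 1 − 0.18 = 0.82
(The value 0.82 < 1 shows this instance is not satisfied; not a Ł∞-tautology — its value is 1 − min(a, 1−a).)

0.82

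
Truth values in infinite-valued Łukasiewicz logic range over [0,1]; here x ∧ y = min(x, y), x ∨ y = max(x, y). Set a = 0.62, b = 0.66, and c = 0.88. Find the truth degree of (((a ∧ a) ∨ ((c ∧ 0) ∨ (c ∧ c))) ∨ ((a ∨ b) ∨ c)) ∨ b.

0.88

a ∧ a = min(0.62, 0.62) = 0.62
c ∧ 0 = min(0.88, 0.00) = 0.00
c ∧ c = min(0.88, 0.88) = 0.88
(c ∧ 0) ∨ (c ∧ c) = max(0.00, 0.88) = 0.88
(a ∧ a) ∨ ((c ∧ 0) ∨ (c ∧ c)) = max(0.62, 0.88) = 0.88
a ∨ b = max(0.62, 0.66) = 0.66
(a ∨ b) ∨ c = max(0.66, 0.88) = 0.88
((a ∧ a) ∨ ((c ∧ 0) ∨ (c ∧ c))) ∨ ((a ∨ b) ∨ c) = max(0.88, 0.88) = 0.88
(((a ∧ a) ∨ ((c ∧ 0) ∨ (c ∧ c))) ∨ ((a ∨ b) ∨ c)) ∨ b = max(0.88, 0.66) = 0.88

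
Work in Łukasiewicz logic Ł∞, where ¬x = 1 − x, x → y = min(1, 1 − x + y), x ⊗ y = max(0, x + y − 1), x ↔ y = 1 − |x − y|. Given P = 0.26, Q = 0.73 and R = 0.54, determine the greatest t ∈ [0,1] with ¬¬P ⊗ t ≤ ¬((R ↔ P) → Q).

0.74

¬P = 1 − 0.26 = 0.74
¬¬P = 1 − 0.74 = 0.26
So the left factor is ¬¬P = 0.26.
R ↔ P = 1 − |0.54 − 0.26| = 1 − 0.28 = 0.72
(R ↔ P) → Q = min(1, 1 − 0.72 + 0.73) = min(1, 1.01) = 1.00
¬((R ↔ P) → Q) = 1 − 1.00 = 0.00
So the right-hand bound is ¬((R ↔ P) → Q) = 0.00.
The residuum of the Łukasiewicz t-norm gives the supremum: min(1, 1 − 0.26 + 0.00).
1 − 0.26 + 0.00 = 0.74, so t = min(1, 0.74) = 0.74.
Check: 0.26 ⊗ 0.74 = max(0, 0.00) = 0.00 ≤ 0.00.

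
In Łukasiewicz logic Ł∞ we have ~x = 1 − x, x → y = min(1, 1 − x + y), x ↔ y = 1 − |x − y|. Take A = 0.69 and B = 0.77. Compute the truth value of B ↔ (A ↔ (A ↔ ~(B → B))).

B → B = min(1, 1 − 0.77 + 0.77) = min(1, 1.00) = 1.00
~(B → B) = 1 − 1.00 = 0.00
A ↔ ~(B → B) = 1 − |0.69 − 0.00| = 1 − 0.69 = 0.31
A ↔ (A ↔ ~(B → B)) = 1 − |0.69 − 0.31| = 1 − 0.38 = 0.62
B ↔ (A ↔ (A ↔ ~(B → B))) = 1 − |0.77 − 0.62| = 1 − 0.15 = 0.85

0.85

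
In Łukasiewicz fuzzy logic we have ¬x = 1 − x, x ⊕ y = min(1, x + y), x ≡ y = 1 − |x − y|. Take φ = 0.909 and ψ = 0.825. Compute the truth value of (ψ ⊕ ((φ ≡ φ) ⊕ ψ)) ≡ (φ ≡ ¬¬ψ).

φ ≡ φ = 1 − |0.909 − 0.909| = 1 − 0.000 = 1.000
(φ ≡ φ) ⊕ ψ = min(1, 1.000 + 0.825) = min(1, 1.825) = 1.000
ψ ⊕ ((φ ≡ φ) ⊕ ψ) = min(1, 0.825 + 1.000) = min(1, 1.825) = 1.000
¬ψ = 1 − 0.825 = 0.175
¬¬ψ = 1 − 0.175 = 0.825
φ ≡ ¬¬ψ = 1 − |0.909 − 0.825| = 1 − 0.084 = 0.916
(ψ ⊕ ((φ ≡ φ) ⊕ ψ)) ≡ (φ ≡ ¬¬ψ) = 1 − |1.000 − 0.916| = 1 − 0.084 = 0.916

0.916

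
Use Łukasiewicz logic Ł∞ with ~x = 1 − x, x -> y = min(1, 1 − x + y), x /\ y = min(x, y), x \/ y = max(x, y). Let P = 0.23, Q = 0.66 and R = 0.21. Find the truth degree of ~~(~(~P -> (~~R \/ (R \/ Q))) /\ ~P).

~P = 1 − 0.23 = 0.77
~R = 1 − 0.21 = 0.79
~~R = 1 − 0.79 = 0.21
R \/ Q = max(0.21, 0.66) = 0.66
~~R \/ (R \/ Q) = max(0.21, 0.66) = 0.66
~P -> (~~R \/ (R \/ Q)) = min(1, 1 − 0.77 + 0.66) = min(1, 0.89) = 0.89
~(~P -> (~~R \/ (R \/ Q))) = 1 − 0.89 = 0.11
~(~P -> (~~R \/ (R \/ Q))) /\ ~P = min(0.11, 0.77) = 0.11
~(~(~P -> (~~R \/ (R \/ Q))) /\ ~P) = 1 − 0.11 = 0.89
~~(~(~P -> (~~R \/ (R \/ Q))) /\ ~P) = 1 − 0.89 = 0.11

0.11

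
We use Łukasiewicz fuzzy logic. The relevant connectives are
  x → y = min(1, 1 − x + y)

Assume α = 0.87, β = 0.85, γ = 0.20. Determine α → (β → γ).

β → γ = min(1, 1 − 0.85 + 0.20) = min(1, 0.35) = 0.35
α → (β → γ) = min(1, 1 − 0.87 + 0.35) = min(1, 0.48) = 0.48

0.48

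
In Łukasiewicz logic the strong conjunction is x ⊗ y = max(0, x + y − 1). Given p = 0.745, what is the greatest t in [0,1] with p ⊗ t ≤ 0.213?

0.468

The residuum of the Łukasiewicz t-norm gives the supremum: min(1, 1 − 0.745 + 0.213).
1 − 0.745 + 0.213 = 0.468, so t = min(1, 0.468) = 0.468.
Check: 0.745 ⊗ 0.468 = max(0, 0.213) = 0.213 ≤ 0.213.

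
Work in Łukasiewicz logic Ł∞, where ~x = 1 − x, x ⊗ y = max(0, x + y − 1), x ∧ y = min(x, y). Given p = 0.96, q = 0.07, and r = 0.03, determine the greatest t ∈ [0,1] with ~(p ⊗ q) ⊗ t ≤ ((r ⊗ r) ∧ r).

p ⊗ q = max(0, 0.96 + 0.07 − 1) = max(0, 0.03) = 0.03
~(p ⊗ q) = 1 − 0.03 = 0.97
So the left factor is ~(p ⊗ q) = 0.97.
r ⊗ r = max(0, 0.03 + 0.03 − 1) = max(0, -0.94) = 0.00
(r ⊗ r) ∧ r = min(0.00, 0.03) = 0.00
So the right-hand bound is (r ⊗ r) ∧ r = 0.00.
The residuum of the Łukasiewicz t-norm gives the supremum: min(1, 1 − 0.97 + 0.00).
1 − 0.97 + 0.00 = 0.03, so t = min(1, 0.03) = 0.03.
Check: 0.97 ⊗ 0.03 = max(0, 0.00) = 0.00 ≤ 0.00.

0.03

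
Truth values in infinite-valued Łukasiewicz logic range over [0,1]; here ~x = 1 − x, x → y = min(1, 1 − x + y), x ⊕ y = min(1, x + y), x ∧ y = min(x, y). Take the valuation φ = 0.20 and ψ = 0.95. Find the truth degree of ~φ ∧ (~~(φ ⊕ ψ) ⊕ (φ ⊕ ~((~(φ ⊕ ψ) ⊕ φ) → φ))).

0.80

~φ = 1 − 0.20 = 0.80
φ ⊕ ψ = min(1, 0.20 + 0.95) = min(1, 1.15) = 1.00
~(φ ⊕ ψ) = 1 − 1.00 = 0.00
~~(φ ⊕ ψ) = 1 − 0.00 = 1.00
~(φ ⊕ ψ) ⊕ φ = min(1, 0.00 + 0.20) = min(1, 0.20) = 0.20
(~(φ ⊕ ψ) ⊕ φ) → φ = min(1, 1 − 0.20 + 0.20) = min(1, 1.00) = 1.00
~((~(φ ⊕ ψ) ⊕ φ) → φ) = 1 − 1.00 = 0.00
φ ⊕ ~((~(φ ⊕ ψ) ⊕ φ) → φ) = min(1, 0.20 + 0.00) = min(1, 0.20) = 0.20
~~(φ ⊕ ψ) ⊕ (φ ⊕ ~((~(φ ⊕ ψ) ⊕ φ) → φ)) = min(1, 1.00 + 0.20) = min(1, 1.20) = 1.00
~φ ∧ (~~(φ ⊕ ψ) ⊕ (φ ⊕ ~((~(φ ⊕ ψ) ⊕ φ) → φ))) = min(0.80, 1.00) = 0.80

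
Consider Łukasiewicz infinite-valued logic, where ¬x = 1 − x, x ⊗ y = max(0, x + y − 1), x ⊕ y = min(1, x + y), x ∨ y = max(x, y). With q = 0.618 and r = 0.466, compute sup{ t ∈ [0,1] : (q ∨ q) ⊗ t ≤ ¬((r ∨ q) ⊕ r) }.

0.382

q ∨ q = max(0.618, 0.618) = 0.618
So the left factor is q ∨ q = 0.618.
r ∨ q = max(0.466, 0.618) = 0.618
(r ∨ q) ⊕ r = min(1, 0.618 + 0.466) = min(1, 1.084) = 1.000
¬((r ∨ q) ⊕ r) = 1 − 1.000 = 0.000
So the right-hand bound is ¬((r ∨ q) ⊕ r) = 0.000.
The residuum of the Łukasiewicz t-norm gives the supremum: min(1, 1 − 0.618 + 0.000).
1 − 0.618 + 0.000 = 0.382, so t = min(1, 0.382) = 0.382.
Check: 0.618 ⊗ 0.382 = max(0, 0.000) = 0.000 ≤ 0.000.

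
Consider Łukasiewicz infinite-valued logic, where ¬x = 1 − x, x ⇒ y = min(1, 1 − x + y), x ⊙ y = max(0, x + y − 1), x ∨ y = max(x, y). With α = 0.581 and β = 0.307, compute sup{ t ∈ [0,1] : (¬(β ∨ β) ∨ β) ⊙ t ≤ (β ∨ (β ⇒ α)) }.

1.000

β ∨ β = max(0.307, 0.307) = 0.307
¬(β ∨ β) = 1 − 0.307 = 0.693
¬(β ∨ β) ∨ β = max(0.693, 0.307) = 0.693
So the left factor is ¬(β ∨ β) ∨ β = 0.693.
β ⇒ α = min(1, 1 − 0.307 + 0.581) = min(1, 1.274) = 1.000
β ∨ (β ⇒ α) = max(0.307, 1.000) = 1.000
So the right-hand bound is β ∨ (β ⇒ α) = 1.000.
The residuum of the Łukasiewicz t-norm gives the supremum: min(1, 1 − 0.693 + 1.000).
1 − 0.693 + 1.000 = 1.307, so t = min(1, 1.307) = 1.000.
Check: 0.693 ⊙ 1.000 = max(0, 0.693) = 0.693 ≤ 1.000.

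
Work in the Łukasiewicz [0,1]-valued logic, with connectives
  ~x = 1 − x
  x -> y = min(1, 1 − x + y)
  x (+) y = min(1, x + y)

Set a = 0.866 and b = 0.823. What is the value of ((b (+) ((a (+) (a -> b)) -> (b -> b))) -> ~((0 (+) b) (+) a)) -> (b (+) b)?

a -> b = min(1, 1 − 0.866 + 0.823) = min(1, 0.957) = 0.957
a (+) (a -> b) = min(1, 0.866 + 0.957) = min(1, 1.823) = 1.000
b -> b = min(1, 1 − 0.823 + 0.823) = min(1, 1.000) = 1.000
(a (+) (a -> b)) -> (b -> b) = min(1, 1 − 1.000 + 1.000) = min(1, 1.000) = 1.000
b (+) ((a (+) (a -> b)) -> (b -> b)) = min(1, 0.823 + 1.000) = min(1, 1.823) = 1.000
0 (+) b = min(1, 0.000 + 0.823) = min(1, 0.823) = 0.823
(0 (+) b) (+) a = min(1, 0.823 + 0.866) = min(1, 1.689) = 1.000
~((0 (+) b) (+) a) = 1 − 1.000 = 0.000
(b (+) ((a (+) (a -> b)) -> (b -> b))) -> ~((0 (+) b) (+) a) = min(1, 1 − 1.000 + 0.000) = min(1, 0.000) = 0.000
b (+) b = min(1, 0.823 + 0.823) = min(1, 1.646) = 1.000
((b (+) ((a (+) (a -> b)) -> (b -> b))) -> ~((0 (+) b) (+) a)) -> (b (+) b) = min(1, 1 − 0.000 + 1.000) = min(1, 2.000) = 1.000

1.000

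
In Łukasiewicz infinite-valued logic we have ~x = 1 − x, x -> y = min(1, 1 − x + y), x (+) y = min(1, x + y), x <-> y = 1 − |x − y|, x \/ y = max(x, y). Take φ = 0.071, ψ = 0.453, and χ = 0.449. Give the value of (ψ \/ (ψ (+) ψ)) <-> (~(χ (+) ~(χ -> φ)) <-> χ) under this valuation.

0.818

ψ (+) ψ = min(1, 0.453 + 0.453) = min(1, 0.906) = 0.906
ψ \/ (ψ (+) ψ) = max(0.453, 0.906) = 0.906
χ -> φ = min(1, 1 − 0.449 + 0.071) = min(1, 0.622) = 0.622
~(χ -> φ) = 1 − 0.622 = 0.378
χ (+) ~(χ -> φ) = min(1, 0.449 + 0.378) = min(1, 0.827) = 0.827
~(χ (+) ~(χ -> φ)) = 1 − 0.827 = 0.173
~(χ (+) ~(χ -> φ)) <-> χ = 1 − |0.173 − 0.449| = 1 − 0.276 = 0.724
(ψ \/ (ψ (+) ψ)) <-> (~(χ (+) ~(χ -> φ)) <-> χ) = 1 − |0.906 − 0.724| = 1 − 0.182 = 0.818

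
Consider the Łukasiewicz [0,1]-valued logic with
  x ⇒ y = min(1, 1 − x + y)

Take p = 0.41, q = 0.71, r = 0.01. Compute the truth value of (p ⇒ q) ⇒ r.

0.01

p ⇒ q = min(1, 1 − 0.41 + 0.71) = min(1, 1.30) = 1.00
(p ⇒ q) ⇒ r = min(1, 1 − 1.00 + 0.01) = min(1, 0.01) = 0.01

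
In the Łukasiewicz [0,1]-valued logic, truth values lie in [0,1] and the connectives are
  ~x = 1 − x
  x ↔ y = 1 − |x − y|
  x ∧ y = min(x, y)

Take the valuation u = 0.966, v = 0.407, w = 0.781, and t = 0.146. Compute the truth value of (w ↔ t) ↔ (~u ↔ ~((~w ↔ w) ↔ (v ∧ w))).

w ↔ t = 1 − |0.781 − 0.146| = 1 − 0.635 = 0.365
~u = 1 − 0.966 = 0.034
~w = 1 − 0.781 = 0.219
~w ↔ w = 1 − |0.219 − 0.781| = 1 − 0.562 = 0.438
v ∧ w = min(0.407, 0.781) = 0.407
(~w ↔ w) ↔ (v ∧ w) = 1 − |0.438 − 0.407| = 1 − 0.031 = 0.969
~((~w ↔ w) ↔ (v ∧ w)) = 1 − 0.969 = 0.031
~u ↔ ~((~w ↔ w) ↔ (v ∧ w)) = 1 − |0.034 − 0.031| = 1 − 0.003 = 0.997
(w ↔ t) ↔ (~u ↔ ~((~w ↔ w) ↔ (v ∧ w))) = 1 − |0.365 − 0.997| = 1 − 0.632 = 0.368

0.368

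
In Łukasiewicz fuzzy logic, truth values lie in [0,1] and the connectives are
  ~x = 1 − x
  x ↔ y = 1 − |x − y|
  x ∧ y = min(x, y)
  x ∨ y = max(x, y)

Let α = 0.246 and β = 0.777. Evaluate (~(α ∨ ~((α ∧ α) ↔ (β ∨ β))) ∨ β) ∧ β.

α ∧ α = min(0.246, 0.246) = 0.246
β ∨ β = max(0.777, 0.777) = 0.777
(α ∧ α) ↔ (β ∨ β) = 1 − |0.246 − 0.777| = 1 − 0.531 = 0.469
~((α ∧ α) ↔ (β ∨ β)) = 1 − 0.469 = 0.531
α ∨ ~((α ∧ α) ↔ (β ∨ β)) = max(0.246, 0.531) = 0.531
~(α ∨ ~((α ∧ α) ↔ (β ∨ β))) = 1 − 0.531 = 0.469
~(α ∨ ~((α ∧ α) ↔ (β ∨ β))) ∨ β = max(0.469, 0.777) = 0.777
(~(α ∨ ~((α ∧ α) ↔ (β ∨ β))) ∨ β) ∧ β = min(0.777, 0.777) = 0.777

0.777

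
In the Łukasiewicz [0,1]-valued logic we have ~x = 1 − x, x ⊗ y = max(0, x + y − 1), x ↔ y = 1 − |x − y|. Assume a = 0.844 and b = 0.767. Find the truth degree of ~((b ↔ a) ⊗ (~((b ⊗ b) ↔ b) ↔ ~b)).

b ↔ a = 1 − |0.767 − 0.844| = 1 − 0.077 = 0.923
b ⊗ b = max(0, 0.767 + 0.767 − 1) = max(0, 0.534) = 0.534
(b ⊗ b) ↔ b = 1 − |0.534 − 0.767| = 1 − 0.233 = 0.767
~((b ⊗ b) ↔ b) = 1 − 0.767 = 0.233
~b = 1 − 0.767 = 0.233
~((b ⊗ b) ↔ b) ↔ ~b = 1 − |0.233 − 0.233| = 1 − 0.000 = 1.000
(b ↔ a) ⊗ (~((b ⊗ b) ↔ b) ↔ ~b) = max(0, 0.923 + 1.000 − 1) = max(0, 0.923) = 0.923
~((b ↔ a) ⊗ (~((b ⊗ b) ↔ b) ↔ ~b)) = 1 − 0.923 = 0.077

0.077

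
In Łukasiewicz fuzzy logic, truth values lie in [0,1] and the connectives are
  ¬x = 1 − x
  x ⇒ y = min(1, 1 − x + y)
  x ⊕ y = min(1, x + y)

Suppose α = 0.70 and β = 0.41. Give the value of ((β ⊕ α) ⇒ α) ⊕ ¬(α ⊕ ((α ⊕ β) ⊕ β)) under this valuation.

0.70

β ⊕ α = min(1, 0.41 + 0.70) = min(1, 1.11) = 1.00
(β ⊕ α) ⇒ α = min(1, 1 − 1.00 + 0.70) = min(1, 0.70) = 0.70
α ⊕ β = min(1, 0.70 + 0.41) = min(1, 1.11) = 1.00
(α ⊕ β) ⊕ β = min(1, 1.00 + 0.41) = min(1, 1.41) = 1.00
α ⊕ ((α ⊕ β) ⊕ β) = min(1, 0.70 + 1.00) = min(1, 1.70) = 1.00
¬(α ⊕ ((α ⊕ β) ⊕ β)) = 1 − 1.00 = 0.00
((β ⊕ α) ⇒ α) ⊕ ¬(α ⊕ ((α ⊕ β) ⊕ β)) = min(1, 0.70 + 0.00) = min(1, 0.70) = 0.70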